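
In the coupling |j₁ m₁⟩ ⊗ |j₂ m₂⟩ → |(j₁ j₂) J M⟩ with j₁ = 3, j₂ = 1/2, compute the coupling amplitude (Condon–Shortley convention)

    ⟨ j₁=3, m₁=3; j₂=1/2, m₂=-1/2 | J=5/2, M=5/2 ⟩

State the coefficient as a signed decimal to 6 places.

j₁+j₂−J=1  J+j₁−j₂=5  J−j₁+j₂=0  j₁+j₂+J+1=7
(j₁±m₁, j₂±m₂, J±M) = (6,0,0,1,5,0)
P² = 86400/7
sum k=0..0:
  [0] +1/120 = 1/120
S = 1/120
C² = P²·S² = 6/7 ; C = +0.925820

+0.925820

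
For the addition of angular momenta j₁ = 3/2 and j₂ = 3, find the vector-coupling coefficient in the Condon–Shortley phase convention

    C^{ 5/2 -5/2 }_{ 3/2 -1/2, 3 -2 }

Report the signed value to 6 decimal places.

-0.597614

triangle: 2!·1!·4!/8! = 48/40320
(j±m)!: 1!·2!·1!·5!·0!·5! = 28800
prefactor² = (2J+1)·Δ·N² = 1440/7
  k=1: −1/(1!·1!·1!·0!·0!·4!) = -1/24
Σ = -1/24  ⇒  CG² = 1440/7·(-1/24)² = 5/14
CG = −√(5/14) = -0.597614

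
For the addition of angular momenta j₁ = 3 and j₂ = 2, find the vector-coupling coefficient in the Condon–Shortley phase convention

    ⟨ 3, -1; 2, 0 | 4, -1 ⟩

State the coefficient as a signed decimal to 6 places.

-0.327327

√[9·1!5!3!/10! · 2!4!2!2!3!5!] = √(1728/7)
  +(−1)^0/∏(0,1,4,2,1,1)! = 1/48  (running 1/48)
  +(−1)^1/∏(1,0,3,1,2,2)! = -1/24  (running -1/48)
⟨..|..⟩ = √(1728/7)·(-1/48) = -0.327327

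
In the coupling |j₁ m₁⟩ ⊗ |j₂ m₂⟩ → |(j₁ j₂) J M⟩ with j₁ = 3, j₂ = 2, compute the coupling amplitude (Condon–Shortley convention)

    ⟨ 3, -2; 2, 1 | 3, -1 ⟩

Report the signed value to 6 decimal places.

triangle: 2!×4!×2!/9! = 96/362880
(j±m)!: 1!×5!×3!×1!×2!×4! = 34560
prefactor² = (2J+1)×Δ×N² = 64
  k=1: −1/(1!×1!×4!×2!×0!×0!) = -1/48
  k=2: +1/(2!×0!×3!×1!×1!×1!) = 1/12
Σ = 1/16  ⇒  CG² = 64×1/16² = 1/4
CG = +√(1/4) = +0.500000

+√(1/4) ≈ +0.500000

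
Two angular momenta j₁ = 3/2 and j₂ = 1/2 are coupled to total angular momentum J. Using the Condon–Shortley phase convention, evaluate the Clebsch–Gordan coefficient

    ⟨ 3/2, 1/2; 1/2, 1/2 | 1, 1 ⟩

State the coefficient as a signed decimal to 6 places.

−√(1/4) ≈ -0.500000

j₁+j₂−J=1  J+j₁−j₂=2  J−j₁+j₂=0  j₁+j₂+J+1=4
(j₁±m₁, j₂±m₂, J±M) = (2,1,1,0,2,0)
P² = 1
sum k=1..1:
  [1] −1/2 = -1/2
S = -1/2
C² = P²·S² = 1/4 ; C = -0.500000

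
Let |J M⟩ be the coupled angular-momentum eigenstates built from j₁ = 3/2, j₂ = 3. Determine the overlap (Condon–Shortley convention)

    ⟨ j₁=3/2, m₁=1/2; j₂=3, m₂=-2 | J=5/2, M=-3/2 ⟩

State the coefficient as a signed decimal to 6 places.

j₁+j₂−J=2  J+j₁−j₂=1  J−j₁+j₂=4  j₁+j₂+J+1=8
(j₁±m₁, j₂±m₂, J±M) = (2,1,1,5,1,4)
P² = 288/7
sum k=0..1:
  [0] +1/12 = 1/12
  [1] −1/24 = -1/24
S = 1/24
C² = P²·S² = 1/14 ; C = +0.267261

+√(1/14) ≈ +0.267261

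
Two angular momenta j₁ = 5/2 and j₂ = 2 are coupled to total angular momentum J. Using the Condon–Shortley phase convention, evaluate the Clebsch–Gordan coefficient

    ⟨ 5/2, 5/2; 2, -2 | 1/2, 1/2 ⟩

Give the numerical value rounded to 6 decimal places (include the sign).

√[2·4!1!0!/6! · 5!0!0!4!1!0!] = √(192)
  +(−1)^0/∏(0,4,0,0,1,0)! = 1/24  (running 1/24)
⟨..|..⟩ = √(192)·(1/24) = +0.577350

+√(1/3) ≈ +0.577350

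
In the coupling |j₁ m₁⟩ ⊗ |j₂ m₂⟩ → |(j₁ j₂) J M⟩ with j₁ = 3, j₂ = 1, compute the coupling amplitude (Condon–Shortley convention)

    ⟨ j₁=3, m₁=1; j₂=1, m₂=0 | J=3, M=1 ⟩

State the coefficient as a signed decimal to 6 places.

+√(1/12) ≈ +0.288675

j₁+j₂−J=1  J+j₁−j₂=5  J−j₁+j₂=1  j₁+j₂+J+1=8
(j₁±m₁, j₂±m₂, J±M) = (4,2,1,1,4,2)
P² = 48
sum k=0..1:
  [0] +1/12 = 1/12
  [1] −1/24 = -1/24
S = 1/24
C² = P²·S² = 1/12 ; C = +0.288675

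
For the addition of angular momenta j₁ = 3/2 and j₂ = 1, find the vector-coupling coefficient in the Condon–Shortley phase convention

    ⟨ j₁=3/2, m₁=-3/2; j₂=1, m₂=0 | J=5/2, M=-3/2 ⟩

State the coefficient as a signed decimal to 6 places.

j₁+j₂−J=0  J+j₁−j₂=3  J−j₁+j₂=2  j₁+j₂+J+1=6
(j₁±m₁, j₂±m₂, J±M) = (0,3,1,1,1,4)
P² = 72/5
sum k=0..0:
  [0] +1/6 = 1/6
S = 1/6
C² = P²·S² = 2/5 ; C = +0.632456

+√(2/5) ≈ +0.632456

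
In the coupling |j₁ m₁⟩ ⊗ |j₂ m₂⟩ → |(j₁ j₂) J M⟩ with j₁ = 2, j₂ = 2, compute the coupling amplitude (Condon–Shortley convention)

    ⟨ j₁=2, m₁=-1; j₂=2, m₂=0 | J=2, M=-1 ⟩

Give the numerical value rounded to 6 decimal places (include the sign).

√[5·2!2!2!/7! · 1!3!2!2!1!3!] = √(8/7)
  +(−1)^1/∏(1,1,2,1,0,1)! = -1/2  (running -1/2)
  +(−1)^2/∏(2,0,1,0,1,2)! = 1/4  (running -1/4)
⟨..|..⟩ = √(8/7)·(-1/4) = -0.267261

−√(1/14) ≈ -0.267261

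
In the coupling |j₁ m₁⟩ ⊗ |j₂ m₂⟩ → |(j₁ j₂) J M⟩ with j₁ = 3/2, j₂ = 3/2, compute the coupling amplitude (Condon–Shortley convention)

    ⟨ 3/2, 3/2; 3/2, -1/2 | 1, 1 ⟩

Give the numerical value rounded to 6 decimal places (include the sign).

triangle: 2!*1!*1!/5! = 2/120
(j±m)!: 3!*0!*1!*2!*2!*0! = 24
prefactor² = (2J+1)*Δ*N² = 6/5
  k=0: +1/(0!*2!*0!*1!*1!*0!) = 1/2
Σ = 1/2  ⇒  CG² = 6/5*1/2² = 3/10
CG = +√(3/10) = +0.547723

+0.547723  (= +√(3/10))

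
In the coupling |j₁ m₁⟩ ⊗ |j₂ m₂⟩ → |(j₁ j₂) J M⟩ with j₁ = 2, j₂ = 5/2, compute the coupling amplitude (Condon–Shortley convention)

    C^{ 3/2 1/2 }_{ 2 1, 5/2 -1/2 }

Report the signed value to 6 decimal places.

j₁+j₂−J=3  J+j₁−j₂=1  J−j₁+j₂=2  j₁+j₂+J+1=7
(j₁±m₁, j₂±m₂, J±M) = (3,1,2,3,2,1)
P² = 48/35
sum k=0..1:
  [0] +1/12 = 1/12
  [1] −1/2 = -1/2
S = -5/12
C² = P²·S² = 5/21 ; C = -0.487950

-0.487950  (= −√(5/21))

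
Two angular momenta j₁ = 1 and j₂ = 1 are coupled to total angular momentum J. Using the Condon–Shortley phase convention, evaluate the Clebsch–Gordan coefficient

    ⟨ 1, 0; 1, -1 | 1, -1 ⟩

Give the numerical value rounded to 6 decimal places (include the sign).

+0.707107  (= +√(1/2))

triangle: 1!×1!×1!/4! = 1/24
(j±m)!: 1!×1!×0!×2!×0!×2! = 4
prefactor² = (2J+1)×Δ×N² = 1/2
  k=0: +1/(0!×1!×1!×0!×0!×1!) = 1
Σ = 1  ⇒  CG² = 1/2×1² = 1/2
CG = +√(1/2) = +0.707107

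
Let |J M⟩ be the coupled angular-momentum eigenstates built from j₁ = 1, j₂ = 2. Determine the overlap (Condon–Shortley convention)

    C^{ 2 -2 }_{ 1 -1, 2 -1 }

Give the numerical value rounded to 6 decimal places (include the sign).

√[5·1!1!3!/6! · 0!2!1!3!0!4!] = √(12)
  +(−1)^1/∏(1,0,1,0,0,3)! = -1/6  (running -1/6)
⟨..|..⟩ = √(12)·(-1/6) = -0.577350

−√(1/3) ≈ -0.577350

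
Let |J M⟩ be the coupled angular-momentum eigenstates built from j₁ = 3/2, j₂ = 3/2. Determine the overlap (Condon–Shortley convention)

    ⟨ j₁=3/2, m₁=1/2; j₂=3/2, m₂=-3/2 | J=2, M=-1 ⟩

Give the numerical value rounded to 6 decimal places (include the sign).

+√(1/2) ≈ +0.707107

j₁+j₂−J=1  J+j₁−j₂=2  J−j₁+j₂=2  j₁+j₂+J+1=6
(j₁±m₁, j₂±m₂, J±M) = (2,1,0,3,1,3)
P² = 2
sum k=0..0:
  [0] +1/2 = 1/2
S = 1/2
C² = P²·S² = 1/2 ; C = +0.707107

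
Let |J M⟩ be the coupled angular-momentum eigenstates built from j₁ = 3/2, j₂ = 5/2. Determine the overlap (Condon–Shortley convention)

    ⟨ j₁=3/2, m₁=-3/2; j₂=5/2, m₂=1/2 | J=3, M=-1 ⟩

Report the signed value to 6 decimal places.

-0.670820

√[7·1!2!4!/8! · 0!3!3!2!2!4!] = √(144/5)
  +(−1)^1/∏(1,0,2,2,0,2)! = -1/8  (running -1/8)
⟨..|..⟩ = √(144/5)·(-1/8) = -0.670820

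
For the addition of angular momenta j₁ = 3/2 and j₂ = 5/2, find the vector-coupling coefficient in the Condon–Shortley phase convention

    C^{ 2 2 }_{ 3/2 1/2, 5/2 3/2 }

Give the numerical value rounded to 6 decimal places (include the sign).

triangle: 2!*1!*3!/7! = 12/5040
(j±m)!: 2!*1!*4!*1!*4!*0! = 1152
prefactor² = (2J+1)*Δ*N² = 96/7
  k=1: −1/(1!*1!*0!*3!*1!*0!) = -1/6
Σ = -1/6  ⇒  CG² = 96/7*(-1/6)² = 8/21
CG = −√(8/21) = -0.617213

-0.617213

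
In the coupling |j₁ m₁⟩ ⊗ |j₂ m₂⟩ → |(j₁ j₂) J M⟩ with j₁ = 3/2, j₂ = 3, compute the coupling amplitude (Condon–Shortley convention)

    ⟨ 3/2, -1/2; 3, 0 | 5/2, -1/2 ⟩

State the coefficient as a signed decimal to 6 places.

−√(6/35) ≈ -0.414039

√[6·2!1!4!/8! · 1!2!3!3!2!3!] = √(216/35)
  +(−1)^1/∏(1,1,1,2,0,2)! = -1/4  (running -1/4)
  +(−1)^2/∏(2,0,0,1,1,3)! = 1/12  (running -1/6)
⟨..|..⟩ = √(216/35)·(-1/6) = -0.414039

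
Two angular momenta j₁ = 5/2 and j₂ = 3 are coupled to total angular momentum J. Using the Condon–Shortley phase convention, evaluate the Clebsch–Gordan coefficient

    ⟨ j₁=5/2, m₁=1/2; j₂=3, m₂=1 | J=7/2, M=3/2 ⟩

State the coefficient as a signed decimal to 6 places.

-0.487950

triangle: 2!*3!*4!/10! = 288/3628800
(j±m)!: 3!*2!*4!*2!*5!*2! = 138240
prefactor² = (2J+1)*Δ*N² = 3072/35
  k=0: +1/(0!*2!*2!*4!*1!*0!) = 1/96
  k=1: −1/(1!*1!*1!*3!*2!*1!) = -1/12
  k=2: +1/(2!*0!*0!*2!*3!*2!) = 1/48
Σ = -5/96  ⇒  CG² = 3072/35*(-5/96)² = 5/21
CG = −√(5/21) = -0.487950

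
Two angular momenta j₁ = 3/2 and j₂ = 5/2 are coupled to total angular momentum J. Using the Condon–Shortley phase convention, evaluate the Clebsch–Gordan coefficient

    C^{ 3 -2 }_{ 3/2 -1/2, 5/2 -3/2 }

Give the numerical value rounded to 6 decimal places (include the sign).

+0.288675

√[7·1!2!4!/8! · 1!2!1!4!1!5!] = √(48)
  +(−1)^0/∏(0,1,2,1,0,3)! = 1/12  (running 1/12)
  +(−1)^1/∏(1,0,1,0,1,4)! = -1/24  (running 1/24)
⟨..|..⟩ = √(48)·(1/24) = +0.288675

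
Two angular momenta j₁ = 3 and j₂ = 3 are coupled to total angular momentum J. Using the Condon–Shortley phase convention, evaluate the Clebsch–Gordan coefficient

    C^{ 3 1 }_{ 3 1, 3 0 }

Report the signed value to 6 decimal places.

−√(1/6) = -0.408248

j₁+j₂−J=3  J+j₁−j₂=3  J−j₁+j₂=3  j₁+j₂+J+1=10
(j₁±m₁, j₂±m₂, J±M) = (4,2,3,3,4,2)
P² = 864/25
sum k=0..2:
  [0] +1/72 = 1/72
  [1] −1/8 = -1/8
  [2] +1/24 = 1/24
S = -5/72
C² = P²·S² = 1/6 ; C = -0.408248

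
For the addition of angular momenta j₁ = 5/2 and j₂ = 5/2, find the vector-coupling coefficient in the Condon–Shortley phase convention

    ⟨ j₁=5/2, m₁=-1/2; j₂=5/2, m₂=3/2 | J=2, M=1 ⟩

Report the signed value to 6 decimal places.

+√(1/7) ≈ +0.377964

√[5·3!2!2!/8! · 2!3!4!1!3!1!] = √(36/7)
  +(−1)^2/∏(2,1,1,2,1,0)! = 1/4  (running 1/4)
  +(−1)^3/∏(3,0,0,1,2,1)! = -1/12  (running 1/6)
⟨..|..⟩ = √(36/7)·(1/6) = +0.377964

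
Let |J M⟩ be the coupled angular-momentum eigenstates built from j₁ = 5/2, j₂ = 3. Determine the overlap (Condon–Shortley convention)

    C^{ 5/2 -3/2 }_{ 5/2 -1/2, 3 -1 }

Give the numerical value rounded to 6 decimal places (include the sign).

−√(1/35) = -0.169031

√[6·3!2!3!/9! · 2!3!2!4!1!4!] = √(576/35)
  +(−1)^1/∏(1,2,2,1,0,2)! = -1/8  (running -1/8)
  +(−1)^2/∏(2,1,1,0,1,3)! = 1/12  (running -1/24)
⟨..|..⟩ = √(576/35)·(-1/24) = -0.169031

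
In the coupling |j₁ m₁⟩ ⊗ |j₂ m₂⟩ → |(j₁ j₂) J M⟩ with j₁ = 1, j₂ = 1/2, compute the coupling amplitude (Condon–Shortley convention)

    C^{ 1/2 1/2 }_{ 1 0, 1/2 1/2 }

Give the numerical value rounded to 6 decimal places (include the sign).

j₁+j₂−J=1  J+j₁−j₂=1  J−j₁+j₂=0  j₁+j₂+J+1=3
(j₁±m₁, j₂±m₂, J±M) = (1,1,1,0,1,0)
P² = 1/3
sum k=1..1:
  [1] −1/1 = -1
S = -1
C² = P²·S² = 1/3 ; C = -0.577350

-0.577350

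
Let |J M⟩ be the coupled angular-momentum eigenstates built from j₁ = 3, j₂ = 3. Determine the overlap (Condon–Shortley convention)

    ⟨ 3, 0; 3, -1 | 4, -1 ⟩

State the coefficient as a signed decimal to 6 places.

−√(15/154) ≈ -0.312094

j₁+j₂−J=2  J+j₁−j₂=4  J−j₁+j₂=4  j₁+j₂+J+1=11
(j₁±m₁, j₂±m₂, J±M) = (3,3,2,4,3,5)
P² = 124416/385
sum k=0..2:
  [0] +1/48 = 1/48
  [1] −1/24 = -1/24
  [2] +1/288 = 1/288
S = -5/288
C² = P²·S² = 15/154 ; C = -0.312094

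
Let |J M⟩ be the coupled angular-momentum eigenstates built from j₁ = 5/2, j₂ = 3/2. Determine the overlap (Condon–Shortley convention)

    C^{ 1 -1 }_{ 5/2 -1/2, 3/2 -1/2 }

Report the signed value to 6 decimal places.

triangle: 3!×2!×0!/6! = 12/720
(j±m)!: 2!×3!×1!×2!×0!×2! = 48
prefactor² = (2J+1)×Δ×N² = 12/5
  k=1: −1/(1!×2!×2!×0!×0!×0!) = -1/4
Σ = -1/4  ⇒  CG² = 12/5×(-1/4)² = 3/20
CG = −√(3/20) = -0.387298

-0.387298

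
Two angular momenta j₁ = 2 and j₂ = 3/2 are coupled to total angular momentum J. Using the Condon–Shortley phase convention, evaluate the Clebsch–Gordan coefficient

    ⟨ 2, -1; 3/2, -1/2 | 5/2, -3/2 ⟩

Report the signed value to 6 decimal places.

−√(1/35) ≈ -0.169031

√[6·1!3!2!/7! · 1!3!1!2!1!4!] = √(144/35)
  +(−1)^0/∏(0,1,3,1,0,1)! = 1/6  (running 1/6)
  +(−1)^1/∏(1,0,2,0,1,2)! = -1/4  (running -1/12)
⟨..|..⟩ = √(144/35)·(-1/12) = -0.169031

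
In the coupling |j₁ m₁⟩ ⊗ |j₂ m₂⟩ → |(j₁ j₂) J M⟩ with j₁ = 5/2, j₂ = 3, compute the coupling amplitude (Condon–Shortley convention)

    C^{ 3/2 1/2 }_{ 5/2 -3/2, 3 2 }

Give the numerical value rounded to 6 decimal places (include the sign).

−√(1/21) = -0.218218

√[4·4!1!2!/8! · 1!4!5!1!2!1!] = √(192/7)
  +(−1)^3/∏(3,1,1,2,0,0)! = -1/12  (running -1/12)
  +(−1)^4/∏(4,0,0,1,1,1)! = 1/24  (running -1/24)
⟨..|..⟩ = √(192/7)·(-1/24) = -0.218218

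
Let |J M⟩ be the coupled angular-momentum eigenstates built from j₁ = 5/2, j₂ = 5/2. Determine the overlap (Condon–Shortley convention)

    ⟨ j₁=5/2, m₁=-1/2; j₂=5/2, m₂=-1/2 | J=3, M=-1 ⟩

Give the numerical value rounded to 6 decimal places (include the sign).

j₁+j₂−J=2  J+j₁−j₂=3  J−j₁+j₂=3  j₁+j₂+J+1=9
(j₁±m₁, j₂±m₂, J±M) = (2,3,2,3,2,4)
P² = 48/5
sum k=0..2:
  [0] +1/24 = 1/24
  [1] −1/4 = -1/4
  [2] +1/24 = 1/24
S = -1/6
C² = P²·S² = 4/15 ; C = -0.516398

−√(4/15) = -0.516398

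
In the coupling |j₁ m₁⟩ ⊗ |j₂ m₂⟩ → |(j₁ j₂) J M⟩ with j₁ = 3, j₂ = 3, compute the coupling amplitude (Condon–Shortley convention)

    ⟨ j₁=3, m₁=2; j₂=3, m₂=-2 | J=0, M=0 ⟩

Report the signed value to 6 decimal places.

triangle: 6!·0!·0!/7! = 720/5040
(j±m)!: 5!·1!·1!·5!·0!·0! = 14400
prefactor² = (2J+1)·Δ·N² = 14400/7
  k=1: −1/(1!·5!·0!·0!·0!·0!) = -1/120
Σ = -1/120  ⇒  CG² = 14400/7·(-1/120)² = 1/7
CG = −√(1/7) = -0.377964

−√(1/7) ≈ -0.377964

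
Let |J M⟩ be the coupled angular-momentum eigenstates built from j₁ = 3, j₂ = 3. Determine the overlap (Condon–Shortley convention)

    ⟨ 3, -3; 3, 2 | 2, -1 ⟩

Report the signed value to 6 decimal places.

+0.545545

√[5·4!2!2!/9! · 0!6!5!1!1!3!] = √(4800/7)
  +(−1)^4/∏(4,0,2,1,0,1)! = 1/48  (running 1/48)
⟨..|..⟩ = √(4800/7)·(1/48) = +0.545545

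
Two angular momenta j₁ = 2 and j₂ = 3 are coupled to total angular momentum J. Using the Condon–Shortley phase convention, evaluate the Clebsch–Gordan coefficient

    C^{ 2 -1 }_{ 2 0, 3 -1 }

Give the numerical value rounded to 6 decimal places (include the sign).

−√(1/7) = -0.377964

j₁+j₂−J=3  J+j₁−j₂=1  J−j₁+j₂=3  j₁+j₂+J+1=8
(j₁±m₁, j₂±m₂, J±M) = (2,2,2,4,1,3)
P² = 36/7
sum k=1..2:
  [1] −1/4 = -1/4
  [2] +1/12 = 1/12
S = -1/6
C² = P²·S² = 1/7 ; C = -0.377964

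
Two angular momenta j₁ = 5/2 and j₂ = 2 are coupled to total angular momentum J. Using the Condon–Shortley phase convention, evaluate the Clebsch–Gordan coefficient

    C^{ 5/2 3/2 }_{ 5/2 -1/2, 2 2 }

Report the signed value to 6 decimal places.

+0.621059  (= +√(27/70))

triangle: 2!×3!×2!/8! = 24/40320
(j±m)!: 2!×3!×4!×0!×4!×1! = 6912
prefactor² = (2J+1)×Δ×N² = 864/35
  k=2: +1/(2!×0!×1!×2!×2!×0!) = 1/8
Σ = 1/8  ⇒  CG² = 864/35×1/8² = 27/70
CG = +√(27/70) = +0.621059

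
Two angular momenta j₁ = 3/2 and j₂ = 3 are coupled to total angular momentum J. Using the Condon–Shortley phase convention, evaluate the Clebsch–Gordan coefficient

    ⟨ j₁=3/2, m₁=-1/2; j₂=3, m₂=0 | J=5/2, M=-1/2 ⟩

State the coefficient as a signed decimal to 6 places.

−√(6/35) ≈ -0.414039

j₁+j₂−J=2  J+j₁−j₂=1  J−j₁+j₂=4  j₁+j₂+J+1=8
(j₁±m₁, j₂±m₂, J±M) = (1,2,3,3,2,3)
P² = 216/35
sum k=1..2:
  [1] −1/4 = -1/4
  [2] +1/12 = 1/12
S = -1/6
C² = P²·S² = 6/35 ; C = -0.414039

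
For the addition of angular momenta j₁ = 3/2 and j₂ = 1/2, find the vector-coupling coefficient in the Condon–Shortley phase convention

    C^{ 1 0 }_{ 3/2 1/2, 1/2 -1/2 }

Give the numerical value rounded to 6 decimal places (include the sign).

+√(1/2) ≈ +0.707107

triangle: 1!·2!·0!/4! = 2/24
(j±m)!: 2!·1!·0!·1!·1!·1! = 2
prefactor² = (2J+1)·Δ·N² = 1/2
  k=0: +1/(0!·1!·1!·0!·1!·0!) = 1
Σ = 1  ⇒  CG² = 1/2·1² = 1/2
CG = +√(1/2) = +0.707107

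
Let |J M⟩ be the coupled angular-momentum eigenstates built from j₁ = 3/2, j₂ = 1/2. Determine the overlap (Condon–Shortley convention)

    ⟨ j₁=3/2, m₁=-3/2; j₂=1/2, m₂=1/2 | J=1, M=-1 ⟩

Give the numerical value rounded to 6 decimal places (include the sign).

j₁+j₂−J=1  J+j₁−j₂=2  J−j₁+j₂=0  j₁+j₂+J+1=4
(j₁±m₁, j₂±m₂, J±M) = (0,3,1,0,0,2)
P² = 3
sum k=1..1:
  [1] −1/2 = -1/2
S = -1/2
C² = P²·S² = 3/4 ; C = -0.866025

-0.866025  (= −√(3/4))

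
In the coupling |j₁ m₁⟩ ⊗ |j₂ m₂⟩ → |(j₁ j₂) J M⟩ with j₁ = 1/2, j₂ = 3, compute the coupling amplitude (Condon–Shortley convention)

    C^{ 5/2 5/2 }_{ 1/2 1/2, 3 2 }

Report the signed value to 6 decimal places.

+√(1/7) ≈ +0.377964

√[6·1!0!5!/7! · 1!0!5!1!5!0!] = √(14400/7)
  +(−1)^0/∏(0,1,0,5,0,0)! = 1/120  (running 1/120)
⟨..|..⟩ = √(14400/7)·(1/120) = +0.377964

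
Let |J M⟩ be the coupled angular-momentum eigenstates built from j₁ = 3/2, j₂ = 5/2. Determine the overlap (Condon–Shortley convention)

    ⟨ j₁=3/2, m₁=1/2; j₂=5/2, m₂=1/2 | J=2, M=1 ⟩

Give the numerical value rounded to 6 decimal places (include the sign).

j₁+j₂−J=2  J+j₁−j₂=1  J−j₁+j₂=3  j₁+j₂+J+1=7
(j₁±m₁, j₂±m₂, J±M) = (2,1,3,2,3,1)
P² = 12/7
sum k=0..1:
  [0] +1/12 = 1/12
  [1] −1/2 = -1/2
S = -5/12
C² = P²·S² = 25/84 ; C = -0.545545

−√(25/84) ≈ -0.545545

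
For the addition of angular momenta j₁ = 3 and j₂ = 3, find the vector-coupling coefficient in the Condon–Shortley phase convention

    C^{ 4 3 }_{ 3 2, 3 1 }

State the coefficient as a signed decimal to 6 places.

−√(1/11) = -0.301511

triangle: 2!·4!·4!/11! = 1152/39916800
(j±m)!: 5!·1!·4!·2!·7!·1! = 29030400
prefactor² = (2J+1)·Δ·N² = 82944/11
  k=0: +1/(0!·2!·1!·4!·3!·0!) = 1/288
  k=1: −1/(1!·1!·0!·3!·4!·1!) = -1/144
Σ = -1/288  ⇒  CG² = 82944/11·(-1/288)² = 1/11
CG = −√(1/11) = -0.301511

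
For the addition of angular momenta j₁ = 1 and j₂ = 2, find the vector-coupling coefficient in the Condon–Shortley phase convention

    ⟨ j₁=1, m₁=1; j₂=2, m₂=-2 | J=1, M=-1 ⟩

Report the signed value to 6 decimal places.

triangle: 2!·0!·2!/5! = 4/120
(j±m)!: 2!·0!·0!·4!·0!·2! = 96
prefactor² = (2J+1)·Δ·N² = 48/5
  k=0: +1/(0!·2!·0!·0!·0!·2!) = 1/4
Σ = 1/4  ⇒  CG² = 48/5·1/4² = 3/5
CG = +√(3/5) = +0.774597

+√(3/5) ≈ +0.774597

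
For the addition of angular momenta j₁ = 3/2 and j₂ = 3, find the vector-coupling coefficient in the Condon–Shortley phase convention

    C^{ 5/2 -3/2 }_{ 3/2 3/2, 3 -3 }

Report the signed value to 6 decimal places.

triangle: 2!*1!*4!/8! = 48/40320
(j±m)!: 3!*0!*0!*6!*1!*4! = 103680
prefactor² = (2J+1)*Δ*N² = 5184/7
  k=0: +1/(0!*2!*0!*0!*1!*4!) = 1/48
Σ = 1/48  ⇒  CG² = 5184/7*1/48² = 9/28
CG = +√(9/28) = +0.566947

+0.566947  (= +√(9/28))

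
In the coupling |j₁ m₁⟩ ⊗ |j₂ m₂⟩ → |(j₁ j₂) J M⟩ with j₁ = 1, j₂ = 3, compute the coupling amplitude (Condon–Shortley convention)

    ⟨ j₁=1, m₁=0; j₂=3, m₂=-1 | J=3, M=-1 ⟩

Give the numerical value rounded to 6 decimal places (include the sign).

+√(1/12) ≈ +0.288675

j₁+j₂−J=1  J+j₁−j₂=1  J−j₁+j₂=5  j₁+j₂+J+1=8
(j₁±m₁, j₂±m₂, J±M) = (1,1,2,4,2,4)
P² = 48
sum k=0..1:
  [0] +1/12 = 1/12
  [1] −1/24 = -1/24
S = 1/24
C² = P²·S² = 1/12 ; C = +0.288675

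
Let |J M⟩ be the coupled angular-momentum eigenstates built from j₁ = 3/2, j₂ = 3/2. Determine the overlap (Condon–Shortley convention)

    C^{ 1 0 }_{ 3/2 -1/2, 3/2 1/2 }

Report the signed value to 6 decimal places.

-0.223607

j₁+j₂−J=2  J+j₁−j₂=1  J−j₁+j₂=1  j₁+j₂+J+1=5
(j₁±m₁, j₂±m₂, J±M) = (1,2,2,1,1,1)
P² = 1/5
sum k=1..2:
  [1] −1/1 = -1
  [2] +1/2 = 1/2
S = -1/2
C² = P²·S² = 1/20 ; C = -0.223607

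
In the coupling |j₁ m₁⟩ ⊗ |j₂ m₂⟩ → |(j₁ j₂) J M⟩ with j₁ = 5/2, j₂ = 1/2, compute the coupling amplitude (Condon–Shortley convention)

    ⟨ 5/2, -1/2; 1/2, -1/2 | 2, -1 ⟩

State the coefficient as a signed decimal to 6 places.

triangle: 1!×4!×0!/6! = 24/720
(j±m)!: 2!×3!×0!×1!×1!×3! = 72
prefactor² = (2J+1)×Δ×N² = 12
  k=0: +1/(0!×1!×3!×0!×1!×0!) = 1/6
Σ = 1/6  ⇒  CG² = 12×1/6² = 1/3
CG = +√(1/3) = +0.577350

+0.577350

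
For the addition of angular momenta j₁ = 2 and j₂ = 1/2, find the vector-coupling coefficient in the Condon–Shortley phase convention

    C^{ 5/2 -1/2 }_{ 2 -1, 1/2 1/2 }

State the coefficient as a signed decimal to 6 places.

√[6·0!4!1!/6! · 1!3!1!0!2!3!] = √(72/5)
  +(−1)^0/∏(0,0,3,1,1,0)! = 1/6  (running 1/6)
⟨..|..⟩ = √(72/5)·(1/6) = +0.632456

+0.632456  (= +√(2/5))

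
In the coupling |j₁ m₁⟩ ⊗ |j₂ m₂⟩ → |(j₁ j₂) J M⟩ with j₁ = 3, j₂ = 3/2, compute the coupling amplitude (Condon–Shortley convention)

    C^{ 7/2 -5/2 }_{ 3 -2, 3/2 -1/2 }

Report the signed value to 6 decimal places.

-0.377964

j₁+j₂−J=1  J+j₁−j₂=5  J−j₁+j₂=2  j₁+j₂+J+1=9
(j₁±m₁, j₂±m₂, J±M) = (1,5,1,2,1,6)
P² = 6400/7
sum k=0..1:
  [0] +1/120 = 1/120
  [1] −1/48 = -1/48
S = -1/80
C² = P²·S² = 1/7 ; C = -0.377964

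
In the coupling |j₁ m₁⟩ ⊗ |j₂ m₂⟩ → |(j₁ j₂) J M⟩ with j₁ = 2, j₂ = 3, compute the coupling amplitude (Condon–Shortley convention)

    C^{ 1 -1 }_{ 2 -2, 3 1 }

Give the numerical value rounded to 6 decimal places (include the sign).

+0.169031  (= +√(1/35))

triangle: 4!×0!×2!/7! = 48/5040
(j±m)!: 0!×4!×4!×2!×0!×2! = 2304
prefactor² = (2J+1)×Δ×N² = 2304/35
  k=4: +1/(4!×0!×0!×0!×0!×2!) = 1/48
Σ = 1/48  ⇒  CG² = 2304/35×1/48² = 1/35
CG = +√(1/35) = +0.169031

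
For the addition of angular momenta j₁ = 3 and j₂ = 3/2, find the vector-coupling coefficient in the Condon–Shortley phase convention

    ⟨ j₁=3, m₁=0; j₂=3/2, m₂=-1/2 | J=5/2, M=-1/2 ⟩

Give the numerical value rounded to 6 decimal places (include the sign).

√[6·2!4!1!/8! · 3!3!1!2!2!3!] = √(216/35)
  +(−1)^0/∏(0,2,3,1,1,0)! = 1/12  (running 1/12)
  +(−1)^1/∏(1,1,2,0,2,1)! = -1/4  (running -1/6)
⟨..|..⟩ = √(216/35)·(-1/6) = -0.414039

-0.414039  (= −√(6/35))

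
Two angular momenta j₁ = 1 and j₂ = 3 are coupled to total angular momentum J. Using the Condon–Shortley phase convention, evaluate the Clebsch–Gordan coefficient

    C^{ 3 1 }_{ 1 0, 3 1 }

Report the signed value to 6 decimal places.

triangle: 1!·1!·5!/8! = 120/40320
(j±m)!: 1!·1!·4!·2!·4!·2! = 2304
prefactor² = (2J+1)·Δ·N² = 48
  k=0: +1/(0!·1!·1!·4!·0!·1!) = 1/24
  k=1: −1/(1!·0!·0!·3!·1!·2!) = -1/12
Σ = -1/24  ⇒  CG² = 48·(-1/24)² = 1/12
CG = −√(1/12) = -0.288675

−√(1/12) = -0.288675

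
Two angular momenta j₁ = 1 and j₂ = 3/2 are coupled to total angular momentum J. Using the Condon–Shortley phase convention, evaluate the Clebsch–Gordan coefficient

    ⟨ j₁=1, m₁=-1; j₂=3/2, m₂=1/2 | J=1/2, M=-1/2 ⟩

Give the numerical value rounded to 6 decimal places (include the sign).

+0.408248

triangle: 2!·0!·1!/4! = 2/24
(j±m)!: 0!·2!·2!·1!·0!·1! = 4
prefactor² = (2J+1)·Δ·N² = 2/3
  k=2: +1/(2!·0!·0!·0!·0!·1!) = 1/2
Σ = 1/2  ⇒  CG² = 2/3·1/2² = 1/6
CG = +√(1/6) = +0.408248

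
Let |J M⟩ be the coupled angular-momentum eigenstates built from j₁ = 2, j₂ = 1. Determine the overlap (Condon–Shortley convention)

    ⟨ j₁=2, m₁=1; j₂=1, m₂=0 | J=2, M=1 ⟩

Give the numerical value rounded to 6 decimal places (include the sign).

j₁+j₂−J=1  J+j₁−j₂=3  J−j₁+j₂=1  j₁+j₂+J+1=6
(j₁±m₁, j₂±m₂, J±M) = (3,1,1,1,3,1)
P² = 3/2
sum k=0..1:
  [0] +1/2 = 1/2
  [1] −1/6 = -1/6
S = 1/3
C² = P²·S² = 1/6 ; C = +0.408248

+0.408248  (= +√(1/6))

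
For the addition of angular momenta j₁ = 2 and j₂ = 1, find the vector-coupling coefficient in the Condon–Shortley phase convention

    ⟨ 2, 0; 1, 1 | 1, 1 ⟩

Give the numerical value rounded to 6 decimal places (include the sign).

j₁+j₂−J=2  J+j₁−j₂=2  J−j₁+j₂=0  j₁+j₂+J+1=5
(j₁±m₁, j₂±m₂, J±M) = (2,2,2,0,2,0)
P² = 8/5
sum k=2..2:
  [2] +1/4 = 1/4
S = 1/4
C² = P²·S² = 1/10 ; C = +0.316228

+0.316228  (= +√(1/10))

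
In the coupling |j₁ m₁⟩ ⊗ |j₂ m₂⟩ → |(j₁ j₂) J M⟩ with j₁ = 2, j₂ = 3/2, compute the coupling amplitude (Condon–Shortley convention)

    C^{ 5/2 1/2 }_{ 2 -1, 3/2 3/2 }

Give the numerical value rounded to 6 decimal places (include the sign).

−√(27/70) ≈ -0.621059

√[6·1!3!2!/7! · 1!3!3!0!3!2!] = √(216/35)
  +(−1)^1/∏(1,0,2,2,1,0)! = -1/4  (running -1/4)
⟨..|..⟩ = √(216/35)·(-1/4) = -0.621059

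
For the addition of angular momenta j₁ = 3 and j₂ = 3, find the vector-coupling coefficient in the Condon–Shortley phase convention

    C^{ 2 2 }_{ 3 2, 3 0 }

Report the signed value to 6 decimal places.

−√(5/21) = -0.487950

triangle: 4!·2!·2!/9! = 96/362880
(j±m)!: 5!·1!·3!·3!·4!·0! = 103680
prefactor² = (2J+1)·Δ·N² = 960/7
  k=1: −1/(1!·3!·0!·2!·2!·0!) = -1/24
Σ = -1/24  ⇒  CG² = 960/7·(-1/24)² = 5/21
CG = −√(5/21) = -0.487950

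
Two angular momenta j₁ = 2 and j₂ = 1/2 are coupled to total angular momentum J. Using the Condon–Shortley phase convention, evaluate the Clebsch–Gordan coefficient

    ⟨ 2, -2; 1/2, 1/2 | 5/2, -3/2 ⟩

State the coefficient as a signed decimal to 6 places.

triangle: 0!·4!·1!/6! = 24/720
(j±m)!: 0!·4!·1!·0!·1!·4! = 576
prefactor² = (2J+1)·Δ·N² = 576/5
  k=0: +1/(0!·0!·4!·1!·0!·0!) = 1/24
Σ = 1/24  ⇒  CG² = 576/5·1/24² = 1/5
CG = +√(1/5) = +0.447214

+0.447214  (= +√(1/5))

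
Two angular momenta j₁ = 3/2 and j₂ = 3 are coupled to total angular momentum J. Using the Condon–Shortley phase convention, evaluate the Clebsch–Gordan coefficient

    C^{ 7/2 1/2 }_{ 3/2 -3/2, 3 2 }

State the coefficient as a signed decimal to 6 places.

j₁+j₂−J=1  J+j₁−j₂=2  J−j₁+j₂=5  j₁+j₂+J+1=9
(j₁±m₁, j₂±m₂, J±M) = (0,3,5,1,4,3)
P² = 3840/7
sum k=1..1:
  [1] −1/48 = -1/48
S = -1/48
C² = P²·S² = 5/21 ; C = -0.487950

-0.487950  (= −√(5/21))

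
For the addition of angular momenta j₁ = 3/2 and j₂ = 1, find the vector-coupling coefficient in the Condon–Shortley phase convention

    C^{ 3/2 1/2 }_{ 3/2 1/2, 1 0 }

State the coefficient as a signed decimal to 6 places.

√[4·1!2!1!/5! · 2!1!1!1!2!1!] = √(4/15)
  +(−1)^0/∏(0,1,1,1,1,0)! = 1  (running 1)
  +(−1)^1/∏(1,0,0,0,2,1)! = -1/2  (running 1/2)
⟨..|..⟩ = √(4/15)·(1/2) = +0.258199

+√(1/15) = +0.258199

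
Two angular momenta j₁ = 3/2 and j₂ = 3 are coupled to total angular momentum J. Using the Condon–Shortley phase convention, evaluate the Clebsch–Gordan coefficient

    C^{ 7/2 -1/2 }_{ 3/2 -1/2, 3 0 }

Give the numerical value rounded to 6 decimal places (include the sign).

-0.308607

triangle: 1!·2!·5!/9! = 240/362880
(j±m)!: 1!·2!·3!·3!·3!·4! = 10368
prefactor² = (2J+1)·Δ·N² = 384/7
  k=0: +1/(0!·1!·2!·3!·0!·2!) = 1/24
  k=1: −1/(1!·0!·1!·2!·1!·3!) = -1/12
Σ = -1/24  ⇒  CG² = 384/7·(-1/24)² = 2/21
CG = −√(2/21) = -0.308607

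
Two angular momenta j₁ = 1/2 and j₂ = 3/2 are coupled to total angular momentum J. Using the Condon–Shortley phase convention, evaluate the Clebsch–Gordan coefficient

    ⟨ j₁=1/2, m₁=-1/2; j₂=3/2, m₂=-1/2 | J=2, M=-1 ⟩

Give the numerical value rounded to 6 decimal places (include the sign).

√[5·0!1!3!/5! · 0!1!1!2!1!3!] = √(3)
  +(−1)^0/∏(0,0,1,1,0,2)! = 1/2  (running 1/2)
⟨..|..⟩ = √(3)·(1/2) = +0.866025

+√(3/4) = +0.866025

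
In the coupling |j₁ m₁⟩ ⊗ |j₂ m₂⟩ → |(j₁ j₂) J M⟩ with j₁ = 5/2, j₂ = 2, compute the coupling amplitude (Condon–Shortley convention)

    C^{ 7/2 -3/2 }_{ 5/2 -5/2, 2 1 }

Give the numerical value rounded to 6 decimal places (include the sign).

triangle: 1!×4!×3!/9! = 144/362880
(j±m)!: 0!×5!×3!×1!×2!×5! = 172800
prefactor² = (2J+1)×Δ×N² = 3840/7
  k=1: −1/(1!×0!×4!×2!×0!×1!) = -1/48
Σ = -1/48  ⇒  CG² = 3840/7×(-1/48)² = 5/21
CG = −√(5/21) = -0.487950

−√(5/21) ≈ -0.487950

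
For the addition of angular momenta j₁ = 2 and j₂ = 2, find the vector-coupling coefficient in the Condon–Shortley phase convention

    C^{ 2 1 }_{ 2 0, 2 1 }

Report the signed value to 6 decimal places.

j₁+j₂−J=2  J+j₁−j₂=2  J−j₁+j₂=2  j₁+j₂+J+1=7
(j₁±m₁, j₂±m₂, J±M) = (2,2,3,1,3,1)
P² = 8/7
sum k=1..2:
  [1] −1/2 = -1/2
  [2] +1/4 = 1/4
S = -1/4
C² = P²·S² = 1/14 ; C = -0.267261

−√(1/14) = -0.267261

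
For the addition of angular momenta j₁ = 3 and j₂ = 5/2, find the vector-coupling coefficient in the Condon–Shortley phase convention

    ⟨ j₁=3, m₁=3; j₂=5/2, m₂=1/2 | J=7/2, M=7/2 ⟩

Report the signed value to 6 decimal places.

j₁+j₂−J=2  J+j₁−j₂=4  J−j₁+j₂=3  j₁+j₂+J+1=10
(j₁±m₁, j₂±m₂, J±M) = (6,0,3,2,7,0)
P² = 27648
sum k=0..0:
  [0] +1/288 = 1/288
S = 1/288
C² = P²·S² = 1/3 ; C = +0.577350

+0.577350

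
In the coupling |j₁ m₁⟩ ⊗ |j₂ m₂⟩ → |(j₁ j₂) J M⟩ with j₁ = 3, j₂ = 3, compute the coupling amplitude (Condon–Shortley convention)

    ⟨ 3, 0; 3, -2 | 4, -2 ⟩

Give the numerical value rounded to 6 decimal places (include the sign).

+0.139573  (= +√(3/154))

j₁+j₂−J=2  J+j₁−j₂=4  J−j₁+j₂=4  j₁+j₂+J+1=11
(j₁±m₁, j₂±m₂, J±M) = (3,3,1,5,2,6)
P² = 124416/77
sum k=0..1:
  [0] +1/72 = 1/72
  [1] −1/96 = -1/96
S = 1/288
C² = P²·S² = 3/154 ; C = +0.139573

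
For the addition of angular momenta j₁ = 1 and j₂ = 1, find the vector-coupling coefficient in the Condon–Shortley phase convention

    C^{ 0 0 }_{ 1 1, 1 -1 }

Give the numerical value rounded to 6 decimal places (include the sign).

+√(1/3) = +0.577350

j₁+j₂−J=2  J+j₁−j₂=0  J−j₁+j₂=0  j₁+j₂+J+1=3
(j₁±m₁, j₂±m₂, J±M) = (2,0,0,2,0,0)
P² = 4/3
sum k=0..0:
  [0] +1/2 = 1/2
S = 1/2
C² = P²·S² = 1/3 ; C = +0.577350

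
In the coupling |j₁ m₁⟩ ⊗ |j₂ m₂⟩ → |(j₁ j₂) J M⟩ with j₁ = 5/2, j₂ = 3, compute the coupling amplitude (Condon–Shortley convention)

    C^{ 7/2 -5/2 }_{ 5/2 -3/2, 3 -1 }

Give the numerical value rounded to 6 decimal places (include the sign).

-0.398410

j₁+j₂−J=2  J+j₁−j₂=3  J−j₁+j₂=4  j₁+j₂+J+1=10
(j₁±m₁, j₂±m₂, J±M) = (1,4,2,4,1,6)
P² = 18432/35
sum k=1..2:
  [1] −1/36 = -1/36
  [2] +1/96 = 1/96
S = -5/288
C² = P²·S² = 10/63 ; C = -0.398410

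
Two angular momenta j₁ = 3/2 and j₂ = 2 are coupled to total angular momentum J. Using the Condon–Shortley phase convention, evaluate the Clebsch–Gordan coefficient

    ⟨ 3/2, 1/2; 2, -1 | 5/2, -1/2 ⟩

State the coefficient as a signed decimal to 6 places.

√[6·1!2!3!/7! · 2!1!1!3!2!3!] = √(72/35)
  +(−1)^0/∏(0,1,1,1,1,2)! = 1/2  (running 1/2)
  +(−1)^1/∏(1,0,0,0,2,3)! = -1/12  (running 5/12)
⟨..|..⟩ = √(72/35)·(5/12) = +0.597614

+√(5/14) = +0.597614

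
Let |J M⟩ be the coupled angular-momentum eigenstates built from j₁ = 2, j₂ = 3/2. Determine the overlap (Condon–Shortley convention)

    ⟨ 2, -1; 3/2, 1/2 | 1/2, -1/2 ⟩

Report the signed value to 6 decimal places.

+√(3/10) = +0.547723

triangle: 3!×1!×0!/5! = 6/120
(j±m)!: 1!×3!×2!×1!×0!×1! = 12
prefactor² = (2J+1)×Δ×N² = 6/5
  k=2: +1/(2!×1!×1!×0!×0!×0!) = 1/2
Σ = 1/2  ⇒  CG² = 6/5×1/2² = 3/10
CG = +√(3/10) = +0.547723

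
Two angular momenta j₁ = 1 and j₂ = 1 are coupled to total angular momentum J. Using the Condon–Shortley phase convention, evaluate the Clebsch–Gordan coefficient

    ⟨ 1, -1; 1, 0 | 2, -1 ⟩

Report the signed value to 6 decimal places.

j₁+j₂−J=0  J+j₁−j₂=2  J−j₁+j₂=2  j₁+j₂+J+1=5
(j₁±m₁, j₂±m₂, J±M) = (0,2,1,1,1,3)
P² = 2
sum k=0..0:
  [0] +1/2 = 1/2
S = 1/2
C² = P²·S² = 1/2 ; C = +0.707107

+√(1/2) ≈ +0.707107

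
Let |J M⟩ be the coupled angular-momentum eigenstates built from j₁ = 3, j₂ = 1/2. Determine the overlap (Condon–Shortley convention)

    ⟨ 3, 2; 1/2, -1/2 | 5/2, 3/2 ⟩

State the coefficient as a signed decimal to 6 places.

√[6·1!5!0!/7! · 5!1!0!1!4!1!] = √(2880/7)
  +(−1)^0/∏(0,1,1,0,4,0)! = 1/24  (running 1/24)
⟨..|..⟩ = √(2880/7)·(1/24) = +0.845154

+0.845154  (= +√(5/7))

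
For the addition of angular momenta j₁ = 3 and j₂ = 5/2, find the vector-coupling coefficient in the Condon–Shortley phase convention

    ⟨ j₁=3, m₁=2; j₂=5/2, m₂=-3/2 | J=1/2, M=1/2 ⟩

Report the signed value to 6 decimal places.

-0.487950  (= −√(5/21))

j₁+j₂−J=5  J+j₁−j₂=1  J−j₁+j₂=0  j₁+j₂+J+1=7
(j₁±m₁, j₂±m₂, J±M) = (5,1,1,4,1,0)
P² = 960/7
sum k=1..1:
  [1] −1/24 = -1/24
S = -1/24
C² = P²·S² = 5/21 ; C = -0.487950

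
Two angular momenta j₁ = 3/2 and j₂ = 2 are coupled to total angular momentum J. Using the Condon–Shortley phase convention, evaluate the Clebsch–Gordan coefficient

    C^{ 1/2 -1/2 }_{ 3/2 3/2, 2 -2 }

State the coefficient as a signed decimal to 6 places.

+√(2/5) ≈ +0.632456

√[2·3!0!1!/5! · 3!0!0!4!0!1!] = √(72/5)
  +(−1)^0/∏(0,3,0,0,0,1)! = 1/6  (running 1/6)
⟨..|..⟩ = √(72/5)·(1/6) = +0.632456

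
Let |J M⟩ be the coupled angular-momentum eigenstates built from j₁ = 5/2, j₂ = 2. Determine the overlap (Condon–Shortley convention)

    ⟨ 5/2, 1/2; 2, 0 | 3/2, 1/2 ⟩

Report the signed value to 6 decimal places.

-0.239046

j₁+j₂−J=3  J+j₁−j₂=2  J−j₁+j₂=1  j₁+j₂+J+1=7
(j₁±m₁, j₂±m₂, J±M) = (3,2,2,2,2,1)
P² = 32/35
sum k=1..2:
  [1] −1/2 = -1/2
  [2] +1/4 = 1/4
S = -1/4
C² = P²·S² = 2/35 ; C = -0.239046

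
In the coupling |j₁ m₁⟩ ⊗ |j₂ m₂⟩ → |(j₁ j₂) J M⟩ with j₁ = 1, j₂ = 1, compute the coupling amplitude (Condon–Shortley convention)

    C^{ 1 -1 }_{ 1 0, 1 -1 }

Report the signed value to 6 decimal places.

+√(1/2) ≈ +0.707107

√[3·1!1!1!/4! · 1!1!0!2!0!2!] = √(1/2)
  +(−1)^0/∏(0,1,1,0,0,1)! = 1  (running 1)
⟨..|..⟩ = √(1/2)·(1) = +0.707107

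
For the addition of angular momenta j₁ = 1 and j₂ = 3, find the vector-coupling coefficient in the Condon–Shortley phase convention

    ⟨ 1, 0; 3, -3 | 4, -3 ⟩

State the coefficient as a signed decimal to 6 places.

+0.500000  (= +√(1/4))

triangle: 0!·2!·6!/9! = 1440/362880
(j±m)!: 1!·1!·0!·6!·1!·7! = 3628800
prefactor² = (2J+1)·Δ·N² = 129600
  k=0: +1/(0!·0!·1!·0!·1!·6!) = 1/720
Σ = 1/720  ⇒  CG² = 129600·1/720² = 1/4
CG = +√(1/4) = +0.500000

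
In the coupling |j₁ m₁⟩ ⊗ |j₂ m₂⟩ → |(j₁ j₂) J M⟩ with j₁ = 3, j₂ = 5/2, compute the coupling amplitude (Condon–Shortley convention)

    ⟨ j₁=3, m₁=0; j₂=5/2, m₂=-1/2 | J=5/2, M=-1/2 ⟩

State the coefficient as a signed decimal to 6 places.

-0.276026  (= −√(8/105))

triangle: 3!·3!·2!/9! = 72/362880
(j±m)!: 3!·3!·2!·3!·2!·3! = 5184
prefactor² = (2J+1)·Δ·N² = 216/35
  k=0: +1/(0!·3!·3!·2!·0!·0!) = 1/72
  k=1: −1/(1!·2!·2!·1!·1!·1!) = -1/4
  k=2: +1/(2!·1!·1!·0!·2!·2!) = 1/8
Σ = -1/9  ⇒  CG² = 216/35·(-1/9)² = 8/105
CG = −√(8/105) = -0.276026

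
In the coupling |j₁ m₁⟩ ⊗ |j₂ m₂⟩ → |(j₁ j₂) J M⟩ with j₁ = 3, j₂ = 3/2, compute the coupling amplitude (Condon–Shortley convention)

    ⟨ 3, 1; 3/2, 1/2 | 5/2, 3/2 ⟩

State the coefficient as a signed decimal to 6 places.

−√(7/20) = -0.591608

j₁+j₂−J=2  J+j₁−j₂=4  J−j₁+j₂=1  j₁+j₂+J+1=8
(j₁±m₁, j₂±m₂, J±M) = (4,2,2,1,4,1)
P² = 576/35
sum k=1..2:
  [1] −1/6 = -1/6
  [2] +1/48 = 1/48
S = -7/48
C² = P²·S² = 7/20 ; C = -0.591608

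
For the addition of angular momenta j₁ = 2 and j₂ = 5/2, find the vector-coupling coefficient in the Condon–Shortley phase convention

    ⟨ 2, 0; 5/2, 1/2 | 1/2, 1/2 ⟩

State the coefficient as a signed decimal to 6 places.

+√(1/5) = +0.447214

√[2·4!0!1!/6! · 2!2!3!2!1!0!] = √(16/5)
  +(−1)^2/∏(2,2,0,1,0,0)! = 1/4  (running 1/4)
⟨..|..⟩ = √(16/5)·(1/4) = +0.447214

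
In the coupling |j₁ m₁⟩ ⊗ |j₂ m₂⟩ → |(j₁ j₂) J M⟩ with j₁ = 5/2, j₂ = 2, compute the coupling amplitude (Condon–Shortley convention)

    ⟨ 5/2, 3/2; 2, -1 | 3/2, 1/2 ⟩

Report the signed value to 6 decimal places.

j₁+j₂−J=3  J+j₁−j₂=2  J−j₁+j₂=1  j₁+j₂+J+1=7
(j₁±m₁, j₂±m₂, J±M) = (4,1,1,3,2,1)
P² = 96/35
sum k=0..1:
  [0] +1/6 = 1/6
  [1] −1/4 = -1/4
S = -1/12
C² = P²·S² = 2/105 ; C = -0.138013

-0.138013  (= −√(2/105))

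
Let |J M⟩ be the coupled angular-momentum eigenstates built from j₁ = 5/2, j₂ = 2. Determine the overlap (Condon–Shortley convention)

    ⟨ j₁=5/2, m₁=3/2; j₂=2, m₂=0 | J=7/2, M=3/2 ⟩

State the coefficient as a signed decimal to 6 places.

triangle: 1!*4!*3!/9! = 144/362880
(j±m)!: 4!*1!*2!*2!*5!*2! = 23040
prefactor² = (2J+1)*Δ*N² = 512/7
  k=0: +1/(0!*1!*1!*2!*3!*1!) = 1/12
  k=1: −1/(1!*0!*0!*1!*4!*2!) = -1/48
Σ = 1/16  ⇒  CG² = 512/7*1/16² = 2/7
CG = +√(2/7) = +0.534522

+√(2/7) ≈ +0.534522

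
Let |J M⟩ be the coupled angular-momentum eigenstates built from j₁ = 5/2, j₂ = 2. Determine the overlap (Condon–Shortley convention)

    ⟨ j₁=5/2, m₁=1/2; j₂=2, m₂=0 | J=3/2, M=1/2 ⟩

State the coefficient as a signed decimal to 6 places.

√[4·3!2!1!/7! · 3!2!2!2!2!1!] = √(32/35)
  +(−1)^1/∏(1,2,1,1,1,0)! = -1/2  (running -1/2)
  +(−1)^2/∏(2,1,0,0,2,1)! = 1/4  (running -1/4)
⟨..|..⟩ = √(32/35)·(-1/4) = -0.239046

−√(2/35) ≈ -0.239046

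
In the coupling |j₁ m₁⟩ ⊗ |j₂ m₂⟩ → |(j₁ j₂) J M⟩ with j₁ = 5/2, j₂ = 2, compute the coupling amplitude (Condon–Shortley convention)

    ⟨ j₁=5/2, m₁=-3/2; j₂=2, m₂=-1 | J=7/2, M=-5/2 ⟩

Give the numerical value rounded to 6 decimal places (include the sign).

√[8·1!4!3!/9! · 1!4!1!3!1!6!] = √(2304/7)
  +(−1)^0/∏(0,1,4,1,0,2)! = 1/48  (running 1/48)
  +(−1)^1/∏(1,0,3,0,1,3)! = -1/36  (running -1/144)
⟨..|..⟩ = √(2304/7)·(-1/144) = -0.125988

−√(1/63) ≈ -0.125988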